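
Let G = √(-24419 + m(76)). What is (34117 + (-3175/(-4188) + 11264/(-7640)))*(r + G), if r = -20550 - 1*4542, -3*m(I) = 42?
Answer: -285315782387691/333295 + 136449441601*I*√24433/3999540 ≈ -8.5605e+8 + 5.3327e+6*I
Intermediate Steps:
m(I) = -14 (m(I) = -⅓*42 = -14)
r = -25092 (r = -20550 - 4542 = -25092)
G = I*√24433 (G = √(-24419 - 14) = √(-24433) = I*√24433 ≈ 156.31*I)
(34117 + (-3175/(-4188) + 11264/(-7640)))*(r + G) = (34117 + (-3175/(-4188) + 11264/(-7640)))*(-25092 + I*√24433) = (34117 + (-3175*(-1/4188) + 11264*(-1/7640)))*(-25092 + I*√24433) = (34117 + (3175/4188 - 1408/955))*(-25092 + I*√24433) = (34117 - 2864579/3999540)*(-25092 + I*√24433) = 136449441601*(-25092 + I*√24433)/3999540 = -285315782387691/333295 + 136449441601*I*√24433/3999540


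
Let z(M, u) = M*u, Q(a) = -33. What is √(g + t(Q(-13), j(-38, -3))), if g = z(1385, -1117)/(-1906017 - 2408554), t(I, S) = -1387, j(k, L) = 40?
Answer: 2*I*√6453263861570543/4314571 ≈ 37.238*I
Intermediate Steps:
g = 1547045/4314571 (g = (1385*(-1117))/(-1906017 - 2408554) = -1547045/(-4314571) = -1547045*(-1/4314571) = 1547045/4314571 ≈ 0.35856)
√(g + t(Q(-13), j(-38, -3))) = √(1547045/4314571 - 1387) = √(-5982762932/4314571) = 2*I*√6453263861570543/4314571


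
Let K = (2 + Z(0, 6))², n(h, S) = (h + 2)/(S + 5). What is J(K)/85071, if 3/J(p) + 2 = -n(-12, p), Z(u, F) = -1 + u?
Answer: -3/28357 ≈ -0.00010579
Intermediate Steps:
n(h, S) = (2 + h)/(5 + S)
K = 1 (K = (2 + (-1 + 0))² = (2 - 1)² = 1² = 1)
J(p) = 3/(-2 + 10/(5 + p)) (J(p) = 3/(-2 - (2 - 12)/(5 + p)) = 3/(-2 - (-10)/(5 + p)) = 3/(-2 + 10/(5 + p)))
J(K)/85071 = ((3/2)*(-5 - 1*1)/1)/85071 = ((3/2)*1*(-5 - 1))*(1/85071) = ((3/2)*1*(-6))*(1/85071) = -9*1/85071 = -3/28357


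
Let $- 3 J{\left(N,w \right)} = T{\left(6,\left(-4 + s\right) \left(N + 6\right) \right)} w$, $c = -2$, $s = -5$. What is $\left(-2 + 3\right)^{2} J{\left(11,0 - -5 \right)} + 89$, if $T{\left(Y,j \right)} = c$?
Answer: $\frac{277}{3} \approx 92.333$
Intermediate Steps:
$T{\left(Y,j \right)} = -2$
$J{\left(N,w \right)} = \frac{2 w}{3}$ ($J{\left(N,w \right)} = - \frac{\left(-2\right) w}{3} = \frac{2 w}{3}$)
$\left(-2 + 3\right)^{2} J{\left(11,0 - -5 \right)} + 89 = \left(-2 + 3\right)^{2} \frac{2 \left(0 - -5\right)}{3} + 89 = 1^{2} \frac{2 \left(0 + 5\right)}{3} + 89 = 1 \cdot \frac{2}{3} \cdot 5 + 89 = 1 \cdot \frac{10}{3} + 89 = \frac{10}{3} + 89 = \frac{277}{3}$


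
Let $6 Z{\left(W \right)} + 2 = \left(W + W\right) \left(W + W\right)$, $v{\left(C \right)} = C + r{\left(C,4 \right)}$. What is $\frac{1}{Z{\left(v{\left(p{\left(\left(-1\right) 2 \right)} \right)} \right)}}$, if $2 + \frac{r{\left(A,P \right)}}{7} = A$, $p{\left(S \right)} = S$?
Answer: $\frac{3}{1799} \approx 0.0016676$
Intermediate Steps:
$r{\left(A,P \right)} = -14 + 7 A$
$v{\left(C \right)} = -14 + 8 C$ ($v{\left(C \right)} = C + \left(-14 + 7 C\right) = -14 + 8 C$)
$Z{\left(W \right)} = - \frac{1}{3} + \frac{2 W^{2}}{3}$ ($Z{\left(W \right)} = - \frac{1}{3} + \frac{\left(W + W\right) \left(W + W\right)}{6} = - \frac{1}{3} + \frac{2 W 2 W}{6} = - \frac{1}{3} + \frac{4 W^{2}}{6} = - \frac{1}{3} + \frac{2 W^{2}}{3}$)
$\frac{1}{Z{\left(v{\left(p{\left(\left(-1\right) 2 \right)} \right)} \right)}} = \frac{1}{- \frac{1}{3} + \frac{2 \left(-14 + 8 \left(\left(-1\right) 2\right)\right)^{2}}{3}} = \frac{1}{- \frac{1}{3} + \frac{2 \left(-14 + 8 \left(-2\right)\right)^{2}}{3}} = \frac{1}{- \frac{1}{3} + \frac{2 \left(-14 - 16\right)^{2}}{3}} = \frac{1}{- \frac{1}{3} + \frac{2 \left(-30\right)^{2}}{3}} = \frac{1}{- \frac{1}{3} + \frac{2}{3} \cdot 900} = \frac{1}{- \frac{1}{3} + 600} = \frac{1}{\frac{1799}{3}} = \frac{3}{1799}$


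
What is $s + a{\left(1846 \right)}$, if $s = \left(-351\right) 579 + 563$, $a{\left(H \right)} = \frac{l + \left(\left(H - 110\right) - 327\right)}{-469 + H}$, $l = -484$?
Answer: $- \frac{279070157}{1377} \approx -2.0267 \cdot 10^{5}$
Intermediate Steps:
$a{\left(H \right)} = \frac{-921 + H}{-469 + H}$ ($a{\left(H \right)} = \frac{-484 + \left(\left(H - 110\right) - 327\right)}{-469 + H} = \frac{-484 + \left(\left(-110 + H\right) - 327\right)}{-469 + H} = \frac{-484 + \left(-437 + H\right)}{-469 + H} = \frac{-921 + H}{-469 + H}$)
$s = -202666$ ($s = -203229 + 563 = -202666$)
$s + a{\left(1846 \right)} = -202666 + \frac{-921 + 1846}{-469 + 1846} = -202666 + \frac{1}{1377} \cdot 925 = -202666 + \frac{925}{1377} = - \frac{279070157}{1377}$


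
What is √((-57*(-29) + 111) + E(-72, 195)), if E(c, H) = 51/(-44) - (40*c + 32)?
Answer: √2231647/22 ≈ 67.903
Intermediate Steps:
E(c, H) = -1459/44 - 40*c (E(c, H) = 51*(-1/44) - (32 + 40*c) = -51/44 + (-32 - 40*c) = -1459/44 - 40*c)
√((-57*(-29) + 111) + E(-72, 195)) = √((-57*(-29) + 111) + (-1459/44 - 40*(-72))) = √((1653 + 111) + (-1459/44 + 2880)) = √(1764 + 125261/44) = √(202877/44) = √2231647/22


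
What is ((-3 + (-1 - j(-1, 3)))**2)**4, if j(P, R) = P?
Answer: 6561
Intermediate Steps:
((-3 + (-1 - j(-1, 3)))**2)**4 = ((-3 + (-1 - 1*(-1)))**2)**4 = ((-3 + (-1 + 1))**2)**4 = ((-3 + 0)**2)**4 = ((-3)**2)**4 = 9**4 = 6561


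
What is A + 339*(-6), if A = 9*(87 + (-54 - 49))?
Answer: -2178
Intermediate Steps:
A = -144 (A = 9*(87 - 103) = 9*(-16) = -144)
A + 339*(-6) = -144 + 339*(-6) = -144 - 2034 = -2178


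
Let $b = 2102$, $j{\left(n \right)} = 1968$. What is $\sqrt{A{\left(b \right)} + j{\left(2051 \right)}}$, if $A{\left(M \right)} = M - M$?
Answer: $4 \sqrt{123} \approx 44.362$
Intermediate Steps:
$A{\left(M \right)} = 0$
$\sqrt{A{\left(b \right)} + j{\left(2051 \right)}} = \sqrt{0 + 1968} = \sqrt{1968} = 4 \sqrt{123}$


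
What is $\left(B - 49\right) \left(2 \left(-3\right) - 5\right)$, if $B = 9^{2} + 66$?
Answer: $-1078$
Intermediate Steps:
$B = 147$ ($B = 81 + 66 = 147$)
$\left(B - 49\right) \left(2 \left(-3\right) - 5\right) = \left(147 - 49\right) \left(2 \left(-3\right) - 5\right) = 98 \left(-6 - 5\right) = 98 \left(-11\right) = -1078$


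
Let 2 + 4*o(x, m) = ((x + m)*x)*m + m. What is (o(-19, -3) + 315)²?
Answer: 1/16 ≈ 0.062500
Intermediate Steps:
o(x, m) = -½ + m/4 + m*x*(m + x)/4 (o(x, m) = -½ + (((x + m)*x)*m + m)/4 = -½ + (((m + x)*x)*m + m)/4 = -½ + ((x*(m + x))*m + m)/4 = -½ + (m*x*(m + x) + m)/4 = -½ + (m + m*x*(m + x))/4 = -½ + (m/4 + m*x*(m + x)/4) = -½ + m/4 + m*x*(m + x)/4)
(o(-19, -3) + 315)² = ((-½ + (¼)*(-3) + (¼)*(-3)*(-19)² + (¼)*(-19)*(-3)²) + 315)² = ((-½ - ¾ + (¼)*(-3)*361 + (¼)*(-19)*9) + 315)² = ((-½ - ¾ - 1083/4 - 171/4) + 315)² = (-1259/4 + 315)² = (¼)² = 1/16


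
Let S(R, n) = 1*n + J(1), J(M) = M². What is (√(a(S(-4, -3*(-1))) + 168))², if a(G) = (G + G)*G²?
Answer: 296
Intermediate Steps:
S(R, n) = 1 + n (S(R, n) = 1*n + 1² = n + 1 = 1 + n)
a(G) = 2*G³ (a(G) = (2*G)*G² = 2*G³)
(√(a(S(-4, -3*(-1))) + 168))² = (√(2*(1 - 3*(-1))³ + 168))² = (√(2*(1 + 3)³ + 168))² = (√(2*4³ + 168))² = (√(2*64 + 168))² = (√(128 + 168))² = (√296)² = (2*√74)² = 296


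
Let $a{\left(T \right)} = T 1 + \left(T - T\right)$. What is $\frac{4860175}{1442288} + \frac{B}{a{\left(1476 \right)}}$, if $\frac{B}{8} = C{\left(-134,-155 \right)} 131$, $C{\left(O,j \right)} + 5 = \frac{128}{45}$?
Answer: $\frac{44048898643}{23949192240} \approx 1.8393$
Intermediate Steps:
$C{\left(O,j \right)} = - \frac{97}{45}$ ($C{\left(O,j \right)} = -5 + \frac{128}{45} = - \frac{97}{45}$)
$a{\left(T \right)} = T$ ($a{\left(T \right)} = T + 0 = T$)
$B = - \frac{101656}{45}$ ($B = 8 \left(\left(- \frac{97}{45}\right) 131\right) = 8 \left(- \frac{12707}{45}\right) = - \frac{101656}{45} \approx -2259.0$)
$\frac{4860175}{1442288} + \frac{B}{a{\left(1476 \right)}} = \frac{4860175}{1442288} - \frac{101656}{45 \cdot 1476} = 4860175 \cdot \frac{1}{1442288} - \frac{25414}{16605} = \frac{4860175}{1442288} - \frac{25414}{16605} = \frac{44048898643}{23949192240}$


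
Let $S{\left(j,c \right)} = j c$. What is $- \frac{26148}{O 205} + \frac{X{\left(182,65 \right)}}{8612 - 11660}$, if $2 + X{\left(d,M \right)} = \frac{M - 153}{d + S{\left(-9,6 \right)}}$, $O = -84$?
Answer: $\frac{106327177}{69982080} \approx 1.5193$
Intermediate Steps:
$S{\left(j,c \right)} = c j$
$X{\left(d,M \right)} = -2 + \frac{-153 + M}{-54 + d}$ ($X{\left(d,M \right)} = -2 + \frac{M - 153}{d + 6 \left(-9\right)} = -2 + \frac{-153 + M}{d - 54} = -2 + \frac{-153 + M}{-54 + d}$)
$- \frac{26148}{O 205} + \frac{X{\left(182,65 \right)}}{8612 - 11660} = - \frac{26148}{\left(-84\right) 205} + \frac{\frac{1}{-54 + 182} \left(-45 + 65 - 364\right)}{8612 - 11660} = - \frac{26148}{-17220} + \frac{\frac{1}{128} \left(-45 + 65 - 364\right)}{-3048} = \left(-26148\right) \left(- \frac{1}{17220}\right) + \frac{1}{128} \left(-344\right) \left(- \frac{1}{3048}\right) = \frac{2179}{1435} - - \frac{43}{48768} = \frac{2179}{1435} + \frac{43}{48768} = \frac{106327177}{69982080}$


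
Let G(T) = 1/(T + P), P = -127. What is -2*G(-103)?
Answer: 1/115 ≈ 0.0086956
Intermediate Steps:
G(T) = 1/(-127 + T) (G(T) = 1/(T - 127) = 1/(-127 + T))
-2*G(-103) = -2/(-127 - 103) = -2/(-230) = -2*(-1/230) = 1/115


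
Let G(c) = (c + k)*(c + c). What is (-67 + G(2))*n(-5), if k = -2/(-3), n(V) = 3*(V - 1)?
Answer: 1014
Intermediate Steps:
n(V) = -3 + 3*V (n(V) = 3*(-1 + V) = -3 + 3*V)
k = ⅔ (k = -2*(-⅓) = ⅔ ≈ 0.66667)
G(c) = 2*c*(⅔ + c) (G(c) = (c + ⅔)*(c + c) = (⅔ + c)*(2*c) = 2*c*(⅔ + c))
(-67 + G(2))*n(-5) = (-67 + (⅔)*2*(2 + 3*2))*(-3 + 3*(-5)) = (-67 + (⅔)*2*(2 + 6))*(-3 - 15) = (-67 + (⅔)*2*8)*(-18) = (-67 + 32/3)*(-18) = -169/3*(-18) = 1014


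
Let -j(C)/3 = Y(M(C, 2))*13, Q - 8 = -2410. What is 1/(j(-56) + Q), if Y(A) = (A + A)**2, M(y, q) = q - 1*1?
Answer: -1/2558 ≈ -0.00039093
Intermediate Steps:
Q = -2402 (Q = 8 - 2410 = -2402)
M(y, q) = -1 + q (M(y, q) = q - 1 = -1 + q)
Y(A) = 4*A**2 (Y(A) = (2*A)**2 = 4*A**2)
j(C) = -156 (j(C) = -3*4*(-1 + 2)**2*13 = -3*4*1**2*13 = -3*4*1*13 = -12*13 = -3*52 = -156)
1/(j(-56) + Q) = 1/(-156 - 2402) = 1/(-2558) = -1/2558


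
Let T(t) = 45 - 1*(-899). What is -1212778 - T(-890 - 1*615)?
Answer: -1213722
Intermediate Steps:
T(t) = 944 (T(t) = 45 + 899 = 944)
-1212778 - T(-890 - 1*615) = -1212778 - 1*944 = -1212778 - 944 = -1213722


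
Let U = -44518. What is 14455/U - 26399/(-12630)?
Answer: 248166008/140565585 ≈ 1.7655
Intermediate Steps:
14455/U - 26399/(-12630) = 14455/(-44518) - 26399/(-12630) = 14455*(-1/44518) - 26399*(-1/12630) = -14455/44518 + 26399/12630 = 248166008/140565585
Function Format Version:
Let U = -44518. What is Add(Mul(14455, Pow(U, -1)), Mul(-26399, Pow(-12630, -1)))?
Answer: Rational(248166008, 140565585) ≈ 1.7655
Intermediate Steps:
Add(Mul(14455, Pow(U, -1)), Mul(-26399, Pow(-12630, -1))) = Add(Mul(14455, Pow(-44518, -1)), Mul(-26399, Pow(-12630, -1))) = Add(Mul(14455, Rational(-1, 44518)), Mul(-26399, Rational(-1, 12630))) = Add(Rational(-14455, 44518), Rational(26399, 12630)) = Rational(248166008, 140565585)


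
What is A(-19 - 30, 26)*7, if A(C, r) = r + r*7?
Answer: 1456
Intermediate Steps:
A(C, r) = 8*r (A(C, r) = r + 7*r = 8*r)
A(-19 - 30, 26)*7 = (8*26)*7 = 208*7 = 1456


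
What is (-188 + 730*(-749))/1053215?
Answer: -546958/1053215 ≈ -0.51932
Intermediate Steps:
(-188 + 730*(-749))/1053215 = (-188 - 546770)*(1/1053215) = -546958*1/1053215 = -546958/1053215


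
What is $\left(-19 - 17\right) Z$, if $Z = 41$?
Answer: $-1476$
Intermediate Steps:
$\left(-19 - 17\right) Z = \left(-19 - 17\right) 41 = \left(-36\right) 41 = -1476$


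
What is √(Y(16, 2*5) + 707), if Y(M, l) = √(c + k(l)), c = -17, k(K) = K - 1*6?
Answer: √(707 + I*√13) ≈ 26.59 + 0.0678*I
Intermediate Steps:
k(K) = -6 + K (k(K) = K - 6 = -6 + K)
Y(M, l) = √(-23 + l) (Y(M, l) = √(-17 + (-6 + l)) = √(-23 + l))
√(Y(16, 2*5) + 707) = √(√(-23 + 2*5) + 707) = √(√(-23 + 10) + 707) = √(√(-13) + 707) = √(I*√13 + 707) = √(707 + I*√13)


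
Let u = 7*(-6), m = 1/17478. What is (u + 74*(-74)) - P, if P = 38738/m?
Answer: -677068282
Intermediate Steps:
m = 1/17478 ≈ 5.7215e-5
u = -42
P = 677062764 (P = 38738/(1/17478) = 38738*17478 = 677062764)
(u + 74*(-74)) - P = (-42 + 74*(-74)) - 1*677062764 = (-42 - 5476) - 677062764 = -5518 - 677062764 = -677068282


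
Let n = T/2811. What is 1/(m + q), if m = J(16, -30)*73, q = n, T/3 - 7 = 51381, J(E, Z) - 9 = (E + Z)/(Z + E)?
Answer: 937/735398 ≈ 0.0012741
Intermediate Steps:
J(E, Z) = 10 (J(E, Z) = 9 + (E + Z)/(Z + E) = 9 + (E + Z)/(E + Z) = 9 + 1 = 10)
T = 154164 (T = 21 + 3*51381 = 21 + 154143 = 154164)
n = 51388/937 (n = 154164/2811 = 154164*(1/2811) = 51388/937 ≈ 54.843)
q = 51388/937 ≈ 54.843
m = 730 (m = 10*73 = 730)
1/(m + q) = 1/(730 + 51388/937) = 1/(735398/937) = 937/735398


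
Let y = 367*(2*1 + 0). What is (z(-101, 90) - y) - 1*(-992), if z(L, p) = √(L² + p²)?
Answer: 258 + √18301 ≈ 393.28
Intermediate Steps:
y = 734 (y = 367*(2 + 0) = 367*2 = 734)
(z(-101, 90) - y) - 1*(-992) = (√((-101)² + 90²) - 1*734) - 1*(-992) = (√(10201 + 8100) - 734) + 992 = (√18301 - 734) + 992 = (-734 + √18301) + 992 = 258 + √18301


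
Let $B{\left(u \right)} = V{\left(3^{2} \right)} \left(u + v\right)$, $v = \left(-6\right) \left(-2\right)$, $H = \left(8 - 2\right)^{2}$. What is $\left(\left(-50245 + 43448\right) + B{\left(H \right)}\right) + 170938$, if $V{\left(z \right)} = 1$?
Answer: $164189$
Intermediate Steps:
$H = 36$ ($H = 6^{2} = 36$)
$v = 12$
$B{\left(u \right)} = 12 + u$ ($B{\left(u \right)} = 1 \left(u + 12\right) = 1 \left(12 + u\right) = 12 + u$)
$\left(\left(-50245 + 43448\right) + B{\left(H \right)}\right) + 170938 = \left(\left(-50245 + 43448\right) + \left(12 + 36\right)\right) + 170938 = \left(-6797 + 48\right) + 170938 = -6749 + 170938 = 164189$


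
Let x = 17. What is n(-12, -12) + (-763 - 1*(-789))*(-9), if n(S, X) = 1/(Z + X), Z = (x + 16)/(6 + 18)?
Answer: -19898/85 ≈ -234.09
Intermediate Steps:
Z = 11/8 (Z = (17 + 16)/(6 + 18) = 33/24 = 33*(1/24) = 11/8 ≈ 1.3750)
n(S, X) = 1/(11/8 + X)
n(-12, -12) + (-763 - 1*(-789))*(-9) = 8/(11 + 8*(-12)) + (-763 - 1*(-789))*(-9) = 8/(11 - 96) + (-763 + 789)*(-9) = 8/(-85) + 26*(-9) = 8*(-1/85) - 234 = -8/85 - 234 = -19898/85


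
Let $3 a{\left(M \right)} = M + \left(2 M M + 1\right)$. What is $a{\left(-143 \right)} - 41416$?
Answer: $- \frac{83492}{3} \approx -27831.0$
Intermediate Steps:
$a{\left(M \right)} = \frac{1}{3} + \frac{M}{3} + \frac{2 M^{2}}{3}$ ($a{\left(M \right)} = \frac{M + \left(2 M M + 1\right)}{3} = \frac{M + \left(2 M^{2} + 1\right)}{3} = \frac{M + \left(1 + 2 M^{2}\right)}{3} = \frac{1 + M + 2 M^{2}}{3} = \frac{1}{3} + \frac{M}{3} + \frac{2 M^{2}}{3}$)
$a{\left(-143 \right)} - 41416 = \left(\frac{1}{3} + \frac{1}{3} \left(-143\right) + \frac{2 \left(-143\right)^{2}}{3}\right) - 41416 = \left(\frac{1}{3} - \frac{143}{3} + \frac{2}{3} \cdot 20449\right) - 41416 = \left(\frac{1}{3} - \frac{143}{3} + \frac{40898}{3}\right) - 41416 = \frac{40756}{3} - 41416 = - \frac{83492}{3}$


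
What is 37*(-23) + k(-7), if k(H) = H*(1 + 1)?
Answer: -865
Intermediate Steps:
k(H) = 2*H (k(H) = H*2 = 2*H)
37*(-23) + k(-7) = 37*(-23) + 2*(-7) = -851 - 14 = -865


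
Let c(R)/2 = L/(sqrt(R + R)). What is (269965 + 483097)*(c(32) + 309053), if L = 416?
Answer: 232814388734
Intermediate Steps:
c(R) = 416*sqrt(2)/sqrt(R) (c(R) = 2*(416/(sqrt(R + R))) = 2*(416/(sqrt(2*R))) = 2*(416/((sqrt(2)*sqrt(R)))) = 2*(416*(sqrt(2)/(2*sqrt(R)))) = 2*(208*sqrt(2)/sqrt(R)) = 416*sqrt(2)/sqrt(R))
(269965 + 483097)*(c(32) + 309053) = (269965 + 483097)*(416*sqrt(2)/sqrt(32) + 309053) = 753062*(416*sqrt(2)*(sqrt(2)/8) + 309053) = 753062*(104 + 309053) = 753062*309157 = 232814388734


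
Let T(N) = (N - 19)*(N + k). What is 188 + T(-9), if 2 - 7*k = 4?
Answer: 448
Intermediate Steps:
k = -2/7 (k = 2/7 - ⅐*4 = 2/7 - 4/7 = -2/7 ≈ -0.28571)
T(N) = (-19 + N)*(-2/7 + N) (T(N) = (N - 19)*(N - 2/7) = (-19 + N)*(-2/7 + N))
188 + T(-9) = 188 + (38/7 + (-9)² - 135/7*(-9)) = 188 + (38/7 + 81 + 1215/7) = 188 + 260 = 448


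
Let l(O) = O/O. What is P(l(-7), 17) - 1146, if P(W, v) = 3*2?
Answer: -1140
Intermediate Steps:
l(O) = 1
P(W, v) = 6
P(l(-7), 17) - 1146 = 6 - 1146 = -1140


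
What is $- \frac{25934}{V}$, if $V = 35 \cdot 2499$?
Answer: $- \frac{25934}{87465} \approx -0.29651$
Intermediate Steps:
$V = 87465$
$- \frac{25934}{V} = - \frac{25934}{87465}$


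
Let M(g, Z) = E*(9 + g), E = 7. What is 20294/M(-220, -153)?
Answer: -20294/1477 ≈ -13.740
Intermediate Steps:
M(g, Z) = 63 + 7*g (M(g, Z) = 7*(9 + g) = 63 + 7*g)
20294/M(-220, -153) = 20294/(63 + 7*(-220)) = 20294/(63 - 1540) = 20294/(-1477) = 20294*(-1/1477) = -20294/1477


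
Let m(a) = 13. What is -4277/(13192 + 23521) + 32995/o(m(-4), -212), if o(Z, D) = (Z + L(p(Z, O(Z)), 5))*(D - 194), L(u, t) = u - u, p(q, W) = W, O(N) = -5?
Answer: -1233919441/193771214 ≈ -6.3679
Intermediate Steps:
L(u, t) = 0
o(Z, D) = Z*(-194 + D) (o(Z, D) = (Z + 0)*(D - 194) = Z*(-194 + D))
-4277/(13192 + 23521) + 32995/o(m(-4), -212) = -4277/(13192 + 23521) + 32995/((13*(-194 - 212))) = -4277/36713 + 32995/((13*(-406))) = -4277*1/36713 + 32995/(-5278) = -4277/36713 + 32995*(-1/5278) = -4277/36713 - 32995/5278 = -1233919441/193771214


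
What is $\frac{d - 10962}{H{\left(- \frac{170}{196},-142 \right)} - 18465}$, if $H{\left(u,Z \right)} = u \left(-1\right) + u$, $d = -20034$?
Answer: $\frac{10332}{6155} \approx 1.6786$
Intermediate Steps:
$H{\left(u,Z \right)} = 0$ ($H{\left(u,Z \right)} = - u + u = 0$)
$\frac{d - 10962}{H{\left(- \frac{170}{196},-142 \right)} - 18465} = \frac{-20034 - 10962}{0 - 18465} = \frac{-20034 - 10962}{-18465} = \left(-30996\right) \left(- \frac{1}{18465}\right) = \frac{10332}{6155}$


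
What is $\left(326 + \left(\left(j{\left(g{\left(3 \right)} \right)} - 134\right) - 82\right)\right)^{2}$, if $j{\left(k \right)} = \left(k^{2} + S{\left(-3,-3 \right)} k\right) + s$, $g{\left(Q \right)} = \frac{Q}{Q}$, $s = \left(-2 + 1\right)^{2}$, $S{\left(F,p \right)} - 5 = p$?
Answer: $12996$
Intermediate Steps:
$S{\left(F,p \right)} = 5 + p$
$s = 1$ ($s = \left(-1\right)^{2} = 1$)
$g{\left(Q \right)} = 1$
$j{\left(k \right)} = 1 + k^{2} + 2 k$ ($j{\left(k \right)} = \left(k^{2} + \left(5 - 3\right) k\right) + 1 = \left(k^{2} + 2 k\right) + 1 = 1 + k^{2} + 2 k$)
$\left(326 + \left(\left(j{\left(g{\left(3 \right)} \right)} - 134\right) - 82\right)\right)^{2} = \left(326 + \left(\left(\left(1 + 1^{2} + 2 \cdot 1\right) - 134\right) - 82\right)\right)^{2} = \left(326 + \left(\left(\left(1 + 1 + 2\right) - 134\right) - 82\right)\right)^{2} = \left(326 + \left(\left(4 - 134\right) - 82\right)\right)^{2} = \left(326 - 212\right)^{2} = 114^{2} = 12996$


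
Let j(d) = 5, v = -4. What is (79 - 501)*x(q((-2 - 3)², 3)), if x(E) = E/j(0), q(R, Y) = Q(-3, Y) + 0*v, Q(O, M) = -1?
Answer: 422/5 ≈ 84.400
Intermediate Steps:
q(R, Y) = -1 (q(R, Y) = -1 + 0*(-4) = -1 + 0 = -1)
x(E) = E/5
(79 - 501)*x(q((-2 - 3)², 3)) = (79 - 501)*((⅕)*(-1)) = -422*(-⅕) = 422/5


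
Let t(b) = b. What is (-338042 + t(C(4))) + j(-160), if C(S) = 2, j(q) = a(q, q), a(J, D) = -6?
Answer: -338046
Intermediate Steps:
j(q) = -6
(-338042 + t(C(4))) + j(-160) = (-338042 + 2) - 6 = -338040 - 6 = -338046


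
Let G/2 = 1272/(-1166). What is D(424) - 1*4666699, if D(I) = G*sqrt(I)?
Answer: -4666699 - 48*sqrt(106)/11 ≈ -4.6667e+6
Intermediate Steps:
G = -24/11 (G = 2*(1272/(-1166)) = 2*(1272*(-1/1166)) = 2*(-12/11) = -24/11 ≈ -2.1818)
D(I) = -24*sqrt(I)/11
D(424) - 1*4666699 = -48*sqrt(106)/11 - 1*4666699 = -48*sqrt(106)/11 - 4666699 = -4666699 - 48*sqrt(106)/11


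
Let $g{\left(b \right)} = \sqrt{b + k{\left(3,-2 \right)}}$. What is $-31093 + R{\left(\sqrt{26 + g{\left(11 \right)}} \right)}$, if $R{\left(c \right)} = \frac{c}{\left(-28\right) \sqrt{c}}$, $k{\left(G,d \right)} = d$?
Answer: $-31093 - \frac{\sqrt[4]{29}}{28} \approx -31093.0$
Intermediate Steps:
$g{\left(b \right)} = \sqrt{-2 + b}$ ($g{\left(b \right)} = \sqrt{b - 2} = \sqrt{-2 + b}$)
$R{\left(c \right)} = - \frac{\sqrt{c}}{28}$ ($R{\left(c \right)} = c \left(- \frac{1}{28 \sqrt{c}}\right) = - \frac{\sqrt{c}}{28}$)
$-31093 + R{\left(\sqrt{26 + g{\left(11 \right)}} \right)} = -31093 - \frac{\sqrt{\sqrt{26 + \sqrt{-2 + 11}}}}{28} = -31093 - \frac{\sqrt{\sqrt{26 + \sqrt{9}}}}{28} = -31093 - \frac{\sqrt{\sqrt{26 + 3}}}{28} = -31093 - \frac{\sqrt{\sqrt{29}}}{28} = -31093 - \frac{\sqrt[4]{29}}{28}$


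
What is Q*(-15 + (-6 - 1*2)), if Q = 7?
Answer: -161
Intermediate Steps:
Q*(-15 + (-6 - 1*2)) = 7*(-15 + (-6 - 1*2)) = 7*(-15 + (-6 - 2)) = 7*(-15 - 8) = 7*(-23) = -161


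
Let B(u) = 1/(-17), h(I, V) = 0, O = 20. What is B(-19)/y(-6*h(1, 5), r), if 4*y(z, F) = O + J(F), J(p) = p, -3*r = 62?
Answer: 6/17 ≈ 0.35294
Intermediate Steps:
r = -62/3 (r = -⅓*62 = -62/3 ≈ -20.667)
B(u) = -1/17
y(z, F) = 5 + F/4 (y(z, F) = (20 + F)/4 = 5 + F/4)
B(-19)/y(-6*h(1, 5), r) = -1/(17*(5 + (¼)*(-62/3))) = -1/(17*(5 - 31/6)) = -1/(17*(-⅙)) = -1/17*(-6) = 6/17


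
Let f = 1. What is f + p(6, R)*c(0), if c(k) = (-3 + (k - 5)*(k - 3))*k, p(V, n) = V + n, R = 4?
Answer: 1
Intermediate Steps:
c(k) = k*(-3 + (-5 + k)*(-3 + k)) (c(k) = (-3 + (-5 + k)*(-3 + k))*k = k*(-3 + (-5 + k)*(-3 + k)))
f + p(6, R)*c(0) = 1 + (6 + 4)*(0*(12 + 0² - 8*0)) = 1 + 10*(0*(12 + 0 + 0)) = 1 + 10*(0*12) = 1 + 10*0 = 1 + 0 = 1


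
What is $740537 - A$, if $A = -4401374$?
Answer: $5141911$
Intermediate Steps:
$740537 - A = 740537 - -4401374 = 740537 + 4401374 = 5141911$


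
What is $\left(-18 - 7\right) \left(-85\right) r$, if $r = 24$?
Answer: $51000$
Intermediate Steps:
$\left(-18 - 7\right) \left(-85\right) r = \left(-18 - 7\right) \left(-85\right) 24 = \left(-25\right) \left(-85\right) 24 = 2125 \cdot 24 = 51000$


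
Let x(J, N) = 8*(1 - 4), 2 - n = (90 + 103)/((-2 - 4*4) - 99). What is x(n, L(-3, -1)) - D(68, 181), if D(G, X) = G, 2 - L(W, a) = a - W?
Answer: -92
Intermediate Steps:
L(W, a) = 2 + W - a (L(W, a) = 2 - (a - W) = 2 + (W - a) = 2 + W - a)
n = 427/117 (n = 2 - (90 + 103)/((-2 - 4*4) - 99) = 2 - 193/((-2 - 16) - 99) = 2 - 193/(-18 - 99) = 2 - 193/(-117) = 2 - 193*(-1)/117 = 2 - 1*(-193/117) = 2 + 193/117 = 427/117 ≈ 3.6496)
x(J, N) = -24 (x(J, N) = 8*(-3) = -24)
x(n, L(-3, -1)) - D(68, 181) = -24 - 1*68 = -24 - 68 = -92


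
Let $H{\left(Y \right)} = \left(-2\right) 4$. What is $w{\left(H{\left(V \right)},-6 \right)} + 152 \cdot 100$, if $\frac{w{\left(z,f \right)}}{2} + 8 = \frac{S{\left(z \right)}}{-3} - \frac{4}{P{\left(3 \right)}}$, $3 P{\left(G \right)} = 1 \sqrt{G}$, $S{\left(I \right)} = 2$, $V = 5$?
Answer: $\frac{45548}{3} - 8 \sqrt{3} \approx 15169.0$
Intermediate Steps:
$P{\left(G \right)} = \frac{\sqrt{G}}{3}$ ($P{\left(G \right)} = \frac{1 \sqrt{G}}{3} = \frac{\sqrt{G}}{3}$)
$H{\left(Y \right)} = -8$
$w{\left(z,f \right)} = - \frac{52}{3} - 8 \sqrt{3}$ ($w{\left(z,f \right)} = -16 + 2 \left(\frac{2}{-3} - \frac{4}{\frac{1}{3} \sqrt{3}}\right) = -16 + 2 \left(2 \left(- \frac{1}{3}\right) - 4 \sqrt{3}\right) = -16 + 2 \left(- \frac{2}{3} - 4 \sqrt{3}\right) = -16 - \left(\frac{4}{3} + 8 \sqrt{3}\right) = - \frac{52}{3} - 8 \sqrt{3}$)
$w{\left(H{\left(V \right)},-6 \right)} + 152 \cdot 100 = \left(- \frac{52}{3} - 8 \sqrt{3}\right) + 152 \cdot 100 = \left(- \frac{52}{3} - 8 \sqrt{3}\right) + 15200 = \frac{45548}{3} - 8 \sqrt{3}$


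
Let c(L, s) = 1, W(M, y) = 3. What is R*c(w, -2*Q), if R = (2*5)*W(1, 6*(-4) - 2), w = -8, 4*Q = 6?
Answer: 30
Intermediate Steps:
Q = 3/2 (Q = (¼)*6 = 3/2 ≈ 1.5000)
R = 30 (R = (2*5)*3 = 10*3 = 30)
R*c(w, -2*Q) = 30*1 = 30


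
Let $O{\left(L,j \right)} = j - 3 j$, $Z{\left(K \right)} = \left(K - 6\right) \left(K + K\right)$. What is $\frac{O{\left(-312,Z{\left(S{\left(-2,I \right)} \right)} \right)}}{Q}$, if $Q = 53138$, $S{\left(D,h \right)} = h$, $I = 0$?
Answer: $0$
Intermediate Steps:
$Z{\left(K \right)} = 2 K \left(-6 + K\right)$ ($Z{\left(K \right)} = \left(-6 + K\right) 2 K = 2 K \left(-6 + K\right)$)
$O{\left(L,j \right)} = - 2 j$
$\frac{O{\left(-312,Z{\left(S{\left(-2,I \right)} \right)} \right)}}{Q} = \frac{\left(-2\right) 2 \cdot 0 \left(-6 + 0\right)}{53138} = - 2 \cdot 2 \cdot 0 \left(-6\right) \frac{1}{53138} = \left(-2\right) 0 \cdot \frac{1}{53138} = 0 \cdot \frac{1}{53138} = 0$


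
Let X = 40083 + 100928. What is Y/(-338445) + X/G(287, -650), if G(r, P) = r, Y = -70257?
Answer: 15914877218/32377905 ≈ 491.54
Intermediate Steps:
X = 141011
Y/(-338445) + X/G(287, -650) = -70257/(-338445) + 141011/287 = -70257*(-1/338445) + 141011*(1/287) = 23419/112815 + 141011/287 = 15914877218/32377905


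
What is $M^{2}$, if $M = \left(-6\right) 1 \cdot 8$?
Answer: $2304$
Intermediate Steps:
$M = -48$ ($M = \left(-6\right) 8 = -48$)
$M^{2} = \left(-48\right)^{2} = 2304$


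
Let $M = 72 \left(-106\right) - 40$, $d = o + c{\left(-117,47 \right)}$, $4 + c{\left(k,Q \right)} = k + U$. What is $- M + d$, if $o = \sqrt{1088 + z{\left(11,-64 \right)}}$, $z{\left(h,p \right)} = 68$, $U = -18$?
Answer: $7567$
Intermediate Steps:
$c{\left(k,Q \right)} = -22 + k$ ($c{\left(k,Q \right)} = -4 + \left(k - 18\right) = -4 + \left(-18 + k\right) = -22 + k$)
$o = 34$ ($o = \sqrt{1088 + 68} = \sqrt{1156} = 34$)
$d = -105$ ($d = 34 - 139 = -105$)
$M = -7672$ ($M = -7632 - 40 = -7672$)
$- M + d = \left(-1\right) \left(-7672\right) - 105 = 7672 - 105 = 7567$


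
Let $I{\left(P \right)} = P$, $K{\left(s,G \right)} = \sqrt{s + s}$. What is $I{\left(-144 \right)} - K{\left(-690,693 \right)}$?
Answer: $-144 - 2 i \sqrt{345} \approx -144.0 - 37.148 i$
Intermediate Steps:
$K{\left(s,G \right)} = \sqrt{2} \sqrt{s}$ ($K{\left(s,G \right)} = \sqrt{2 s} = \sqrt{2} \sqrt{s}$)
$I{\left(-144 \right)} - K{\left(-690,693 \right)} = -144 - \sqrt{2} \sqrt{-690} = -144 - \sqrt{2} i \sqrt{690} = -144 - 2 i \sqrt{345}$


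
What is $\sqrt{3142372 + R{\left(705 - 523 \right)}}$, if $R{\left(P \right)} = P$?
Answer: $\sqrt{3142554} \approx 1772.7$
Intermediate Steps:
$\sqrt{3142372 + R{\left(705 - 523 \right)}} = \sqrt{3142372 + \left(705 - 523\right)} = \sqrt{3142372 + 182} = \sqrt{3142554}$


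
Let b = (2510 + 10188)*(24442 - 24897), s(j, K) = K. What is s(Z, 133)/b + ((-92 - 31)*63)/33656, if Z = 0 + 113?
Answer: -456887971/1984189480 ≈ -0.23026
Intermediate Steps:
Z = 113
b = -5777590 (b = 12698*(-455) = -5777590)
s(Z, 133)/b + ((-92 - 31)*63)/33656 = 133/(-5777590) + ((-92 - 31)*63)/33656 = 133*(-1/5777590) - 123*63*(1/33656) = -19/825370 - 7749*1/33656 = -19/825370 - 1107/4808 = -456887971/1984189480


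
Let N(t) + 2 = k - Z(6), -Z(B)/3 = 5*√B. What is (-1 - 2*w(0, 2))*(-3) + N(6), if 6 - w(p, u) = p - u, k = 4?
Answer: 53 + 15*√6 ≈ 89.742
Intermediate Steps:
Z(B) = -15*√B
w(p, u) = 6 + u - p (w(p, u) = 6 - (p - u) = 6 + (u - p) = 6 + u - p)
N(t) = 2 + 15*√6 (N(t) = -2 + (4 - (-15)*√6) = -2 + (4 + 15*√6) = 2 + 15*√6)
(-1 - 2*w(0, 2))*(-3) + N(6) = (-1 - 2*(6 + 2 - 1*0))*(-3) + (2 + 15*√6) = (-1 - 2*(6 + 2 + 0))*(-3) + (2 + 15*√6) = (-1 - 2*8)*(-3) + (2 + 15*√6) = (-1 - 16)*(-3) + (2 + 15*√6) = -17*(-3) + (2 + 15*√6) = 51 + (2 + 15*√6) = 53 + 15*√6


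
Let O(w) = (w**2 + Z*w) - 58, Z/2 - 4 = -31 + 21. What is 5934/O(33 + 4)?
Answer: 1978/289 ≈ 6.8443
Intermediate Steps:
Z = -12 (Z = 8 + 2*(-31 + 21) = 8 + 2*(-10) = 8 - 20 = -12)
O(w) = -58 + w**2 - 12*w (O(w) = (w**2 - 12*w) - 58 = -58 + w**2 - 12*w)
5934/O(33 + 4) = 5934/(-58 + (33 + 4)**2 - 12*(33 + 4)) = 5934/(-58 + 37**2 - 12*37) = 5934/(-58 + 1369 - 444) = 5934/867 = 5934*(1/867) = 1978/289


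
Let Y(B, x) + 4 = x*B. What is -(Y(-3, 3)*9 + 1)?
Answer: 116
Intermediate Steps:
Y(B, x) = -4 + B*x (Y(B, x) = -4 + x*B = -4 + B*x)
-(Y(-3, 3)*9 + 1) = -((-4 - 3*3)*9 + 1) = -((-4 - 9)*9 + 1) = -(-13*9 + 1) = -(-117 + 1) = -1*(-116) = 116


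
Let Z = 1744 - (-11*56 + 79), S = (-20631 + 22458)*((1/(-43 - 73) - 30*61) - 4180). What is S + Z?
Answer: -43912019/4 ≈ -1.0978e+7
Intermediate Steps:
S = -43921143/4 (S = 1827*((1/(-116) - 1830) - 4180) = 1827*((-1/116 - 1830) - 4180) = 1827*(-212281/116 - 4180) = 1827*(-697161/116) = -43921143/4 ≈ -1.0980e+7)
Z = 2281 (Z = 1744 - (-616 + 79) = 1744 - 1*(-537) = 1744 + 537 = 2281)
S + Z = -43921143/4 + 2281 = -43912019/4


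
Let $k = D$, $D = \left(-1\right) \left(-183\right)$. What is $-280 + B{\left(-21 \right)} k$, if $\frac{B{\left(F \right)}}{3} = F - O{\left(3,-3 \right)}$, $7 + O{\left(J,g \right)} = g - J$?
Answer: $-4672$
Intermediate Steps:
$O{\left(J,g \right)} = -7 + g - J$ ($O{\left(J,g \right)} = -7 - \left(J - g\right) = -7 + g - J$)
$B{\left(F \right)} = 39 + 3 F$ ($B{\left(F \right)} = 3 \left(F - \left(-7 - 3 - 3\right)\right) = 3 \left(F - -13\right) = 3 \left(F + 13\right) = 3 \left(13 + F\right) = 39 + 3 F$)
$D = 183$
$k = 183$
$-280 + B{\left(-21 \right)} k = -280 + \left(39 + 3 \left(-21\right)\right) 183 = -280 + \left(39 - 63\right) 183 = -280 - 4392 = -4672$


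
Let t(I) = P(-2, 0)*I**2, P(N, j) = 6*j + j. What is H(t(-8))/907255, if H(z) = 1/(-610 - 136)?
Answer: -1/676812230 ≈ -1.4775e-9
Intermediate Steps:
P(N, j) = 7*j
t(I) = 0 (t(I) = (7*0)*I**2 = 0*I**2 = 0)
H(z) = -1/746 (H(z) = 1/(-746) = -1/746)
H(t(-8))/907255 = -1/746/907255 = -1/746*1/907255 = -1/676812230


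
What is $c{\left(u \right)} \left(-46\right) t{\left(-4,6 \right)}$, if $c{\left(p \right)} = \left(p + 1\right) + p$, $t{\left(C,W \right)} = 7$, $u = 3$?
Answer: $-2254$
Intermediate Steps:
$c{\left(p \right)} = 1 + 2 p$ ($c{\left(p \right)} = \left(1 + p\right) + p = 1 + 2 p$)
$c{\left(u \right)} \left(-46\right) t{\left(-4,6 \right)} = \left(1 + 2 \cdot 3\right) \left(-46\right) 7 = \left(1 + 6\right) \left(-46\right) 7 = 7 \left(-46\right) 7 = \left(-322\right) 7 = -2254$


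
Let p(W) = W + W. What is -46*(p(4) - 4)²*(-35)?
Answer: 25760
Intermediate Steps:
p(W) = 2*W
-46*(p(4) - 4)²*(-35) = -46*(2*4 - 4)²*(-35) = -46*(8 - 4)²*(-35) = -46*4²*(-35) = -46*16*(-35) = -736*(-35) = 25760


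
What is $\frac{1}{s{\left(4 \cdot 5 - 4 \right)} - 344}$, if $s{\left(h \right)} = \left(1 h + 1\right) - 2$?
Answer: $- \frac{1}{329} \approx -0.0030395$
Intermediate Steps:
$s{\left(h \right)} = -1 + h$ ($s{\left(h \right)} = \left(h + 1\right) - 2 = \left(1 + h\right) - 2 = -1 + h$)
$\frac{1}{s{\left(4 \cdot 5 - 4 \right)} - 344} = \frac{1}{\left(-1 + \left(4 \cdot 5 - 4\right)\right) - 344} = \frac{1}{\left(-1 + \left(20 - 4\right)\right) - 344} = \frac{1}{\left(-1 + 16\right) - 344} = \frac{1}{15 - 344} = \frac{1}{-329} = - \frac{1}{329}$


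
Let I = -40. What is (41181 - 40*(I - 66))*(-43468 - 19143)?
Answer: -2843854231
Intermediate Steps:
(41181 - 40*(I - 66))*(-43468 - 19143) = (41181 - 40*(-40 - 66))*(-43468 - 19143) = (41181 - 40*(-106))*(-62611) = (41181 + 4240)*(-62611) = 45421*(-62611) = -2843854231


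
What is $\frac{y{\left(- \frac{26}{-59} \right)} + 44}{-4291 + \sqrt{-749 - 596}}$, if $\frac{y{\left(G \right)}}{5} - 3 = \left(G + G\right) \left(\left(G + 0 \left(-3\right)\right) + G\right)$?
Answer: $- \frac{939295609}{64099224506} - \frac{218899 i \sqrt{1345}}{64099224506} \approx -0.014654 - 0.00012524 i$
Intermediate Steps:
$y{\left(G \right)} = 15 + 20 G^{2}$ ($y{\left(G \right)} = 15 + 5 \left(G + G\right) \left(\left(G + 0 \left(-3\right)\right) + G\right) = 15 + 5 \cdot 2 G \left(\left(G + 0\right) + G\right) = 15 + 5 \cdot 2 G \left(G + G\right) = 15 + 5 \cdot 2 G 2 G = 15 + 5 \cdot 4 G^{2} = 15 + 20 G^{2}$)
$\frac{y{\left(- \frac{26}{-59} \right)} + 44}{-4291 + \sqrt{-749 - 596}} = \frac{\left(15 + 20 \left(- \frac{26}{-59}\right)^{2}\right) + 44}{-4291 + \sqrt{-749 - 596}} = \frac{\left(15 + 20 \left(\left(-26\right) \left(- \frac{1}{59}\right)\right)^{2}\right) + 44}{-4291 + \sqrt{-1345}} = \frac{\left(15 + 20 \left(\frac{26}{59}\right)^{2}\right) + 44}{-4291 + i \sqrt{1345}} = \frac{\left(15 + 20 \cdot \frac{676}{3481}\right) + 44}{-4291 + i \sqrt{1345}} = \frac{\left(15 + \frac{13520}{3481}\right) + 44}{-4291 + i \sqrt{1345}} = \frac{\frac{65735}{3481} + 44}{-4291 + i \sqrt{1345}} = \frac{218899}{3481 \left(-4291 + i \sqrt{1345}\right)}$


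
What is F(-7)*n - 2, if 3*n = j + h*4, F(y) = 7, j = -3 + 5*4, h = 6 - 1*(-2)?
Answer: 337/3 ≈ 112.33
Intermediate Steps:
h = 8 (h = 6 + 2 = 8)
j = 17 (j = -3 + 20 = 17)
n = 49/3 (n = (17 + 8*4)/3 = (17 + 32)/3 = (⅓)*49 = 49/3 ≈ 16.333)
F(-7)*n - 2 = 7*(49/3) - 2 = 343/3 - 2 = 337/3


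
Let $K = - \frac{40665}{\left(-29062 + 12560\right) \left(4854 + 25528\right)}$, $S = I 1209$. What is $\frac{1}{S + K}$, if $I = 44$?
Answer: $\frac{501363764}{26670546830409} \approx 1.8798 \cdot 10^{-5}$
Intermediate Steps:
$S = 53196$ ($S = 44 \cdot 1209 = 53196$)
$K = \frac{40665}{501363764}$ ($K = - \frac{40665}{\left(-16502\right) 30382} = - \frac{40665}{-501363764} = \left(-40665\right) \left(- \frac{1}{501363764}\right) = \frac{40665}{501363764} \approx 8.1109 \cdot 10^{-5}$)
$\frac{1}{S + K} = \frac{1}{53196 + \frac{40665}{501363764}} = \frac{1}{\frac{26670546830409}{501363764}} = \frac{501363764}{26670546830409}$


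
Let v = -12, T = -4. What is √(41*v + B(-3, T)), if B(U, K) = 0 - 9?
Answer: I*√501 ≈ 22.383*I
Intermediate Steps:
B(U, K) = -9
√(41*v + B(-3, T)) = √(41*(-12) - 9) = √(-492 - 9) = √(-501) = I*√501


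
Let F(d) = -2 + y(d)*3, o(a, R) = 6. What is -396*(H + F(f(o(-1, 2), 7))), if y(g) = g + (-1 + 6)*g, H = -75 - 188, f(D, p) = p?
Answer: 55044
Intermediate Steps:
H = -263
y(g) = 6*g (y(g) = g + 5*g = 6*g)
F(d) = -2 + 18*d (F(d) = -2 + (6*d)*3 = -2 + 18*d)
-396*(H + F(f(o(-1, 2), 7))) = -396*(-263 + (-2 + 18*7)) = -396*(-263 + (-2 + 126)) = -396*(-263 + 124) = -396*(-139) = 55044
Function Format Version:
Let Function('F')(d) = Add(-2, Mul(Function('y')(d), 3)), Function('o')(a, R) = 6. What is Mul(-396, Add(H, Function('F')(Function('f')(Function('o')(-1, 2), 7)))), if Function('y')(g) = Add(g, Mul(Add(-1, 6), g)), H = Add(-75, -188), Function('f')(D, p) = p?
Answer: 55044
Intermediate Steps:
H = -263
Function('y')(g) = Mul(6, g) (Function('y')(g) = Add(g, Mul(5, g)) = Mul(6, g))
Function('F')(d) = Add(-2, Mul(18, d)) (Function('F')(d) = Add(-2, Mul(Mul(6, d), 3)) = Add(-2, Mul(18, d)))
Mul(-396, Add(H, Function('F')(Function('f')(Function('o')(-1, 2), 7)))) = Mul(-396, Add(-263, Add(-2, Mul(18, 7)))) = Mul(-396, Add(-263, Add(-2, 126))) = Mul(-396, Add(-263, 124)) = Mul(-396, -139) = 55044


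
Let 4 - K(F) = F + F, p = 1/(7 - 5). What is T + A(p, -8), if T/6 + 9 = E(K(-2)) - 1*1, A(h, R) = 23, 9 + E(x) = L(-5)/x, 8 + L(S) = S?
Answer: -403/4 ≈ -100.75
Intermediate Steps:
p = ½ (p = 1/2 = ½ ≈ 0.50000)
L(S) = -8 + S
K(F) = 4 - 2*F (K(F) = 4 - (F + F) = 4 - 2*F)
E(x) = -9 - 13/x (E(x) = -9 + (-8 - 5)/x = -9 - 13/x)
T = -495/4 (T = -54 + 6*((-9 - 13/(4 - 2*(-2))) - 1*1) = -54 + 6*((-9 - 13/(4 + 4)) - 1) = -54 + 6*((-9 - 13/8) - 1) = -54 + 6*(-85/8 - 1) = -54 + 6*(-93/8) = -54 - 279/4 = -495/4 ≈ -123.75)
T + A(p, -8) = -495/4 + 23 = -403/4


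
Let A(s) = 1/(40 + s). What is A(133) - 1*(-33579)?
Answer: 5809168/173 ≈ 33579.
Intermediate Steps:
A(133) - 1*(-33579) = 1/(40 + 133) - 1*(-33579) = 1/173 + 33579 = 5809168/173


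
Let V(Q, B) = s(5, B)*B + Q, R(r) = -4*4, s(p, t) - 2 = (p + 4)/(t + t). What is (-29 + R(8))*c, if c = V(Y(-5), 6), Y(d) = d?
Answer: -1035/2 ≈ -517.50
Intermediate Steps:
s(p, t) = 2 + (4 + p)/(2*t) (s(p, t) = 2 + (p + 4)/(t + t) = 2 + (4 + p)/((2*t)) = 2 + (4 + p)*(1/(2*t)) = 2 + (4 + p)/(2*t))
R(r) = -16
V(Q, B) = 9/2 + Q + 2*B (V(Q, B) = ((4 + 5 + 4*B)/(2*B))*B + Q = ((9 + 4*B)/(2*B))*B + Q = (9/2 + 2*B) + Q = 9/2 + Q + 2*B)
c = 23/2 (c = 9/2 - 5 + 2*6 = 9/2 - 5 + 12 = 23/2 ≈ 11.500)
(-29 + R(8))*c = (-29 - 16)*(23/2) = -45*23/2 = -1035/2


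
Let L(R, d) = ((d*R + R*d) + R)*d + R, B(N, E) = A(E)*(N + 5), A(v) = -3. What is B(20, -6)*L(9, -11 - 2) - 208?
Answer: -220258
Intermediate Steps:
B(N, E) = -15 - 3*N (B(N, E) = -3*(N + 5) = -3*(5 + N) = -15 - 3*N)
L(R, d) = R + d*(R + 2*R*d) (L(R, d) = ((R*d + R*d) + R)*d + R = (2*R*d + R)*d + R = (R + 2*R*d)*d + R = d*(R + 2*R*d) + R = R + d*(R + 2*R*d))
B(20, -6)*L(9, -11 - 2) - 208 = (-15 - 3*20)*(9*(1 + (-11 - 2) + 2*(-11 - 2)²)) - 208 = (-15 - 60)*(9*(1 - 13 + 2*(-13)²)) - 208 = -675*(1 - 13 + 2*169) - 208 = -675*(1 - 13 + 338) - 208 = -675*326 - 208 = -75*2934 - 208 = -220050 - 208 = -220258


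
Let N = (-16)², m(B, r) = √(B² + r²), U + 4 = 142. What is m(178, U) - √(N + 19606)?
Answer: -√19862 + 2*√12682 ≈ 84.296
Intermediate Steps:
U = 138 (U = -4 + 142 = 138)
N = 256
m(178, U) - √(N + 19606) = √(178² + 138²) - √(256 + 19606) = √(31684 + 19044) - √19862 = √50728 - √19862 = 2*√12682 - √19862 = -√19862 + 2*√12682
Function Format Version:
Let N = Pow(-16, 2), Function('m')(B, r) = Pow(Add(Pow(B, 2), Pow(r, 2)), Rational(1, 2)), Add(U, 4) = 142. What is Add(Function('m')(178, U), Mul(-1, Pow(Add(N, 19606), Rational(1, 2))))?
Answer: Add(Mul(-1, Pow(19862, Rational(1, 2))), Mul(2, Pow(12682, Rational(1, 2)))) ≈ 84.296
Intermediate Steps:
U = 138 (U = Add(-4, 142) = 138)
N = 256
Add(Function('m')(178, U), Mul(-1, Pow(Add(N, 19606), Rational(1, 2)))) = Add(Pow(Add(Pow(178, 2), Pow(138, 2)), Rational(1, 2)), Mul(-1, Pow(Add(256, 19606), Rational(1, 2)))) = Add(Pow(Add(31684, 19044), Rational(1, 2)), Mul(-1, Pow(19862, Rational(1, 2)))) = Add(Pow(50728, Rational(1, 2)), Mul(-1, Pow(19862, Rational(1, 2)))) = Add(Mul(2, Pow(12682, Rational(1, 2))), Mul(-1, Pow(19862, Rational(1, 2)))) = Add(Mul(-1, Pow(19862, Rational(1, 2))), Mul(2, Pow(12682, Rational(1, 2))))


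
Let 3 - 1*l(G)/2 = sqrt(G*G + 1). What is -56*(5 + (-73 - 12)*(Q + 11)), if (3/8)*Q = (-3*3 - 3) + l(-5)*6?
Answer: 356720 - 152320*sqrt(26) ≈ -4.1996e+5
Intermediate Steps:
l(G) = 6 - 2*sqrt(1 + G**2) (l(G) = 6 - 2*sqrt(G*G + 1) = 6 - 2*sqrt(G**2 + 1) = 6 - 2*sqrt(1 + G**2))
Q = 64 - 32*sqrt(26) (Q = 8*((-3*3 - 3) + (6 - 2*sqrt(1 + (-5)**2))*6)/3 = 8*((-9 - 3) + (6 - 2*sqrt(1 + 25))*6)/3 = 8*(-12 + (6 - 2*sqrt(26))*6)/3 = 8*(-12 + (36 - 12*sqrt(26)))/3 = 8*(24 - 12*sqrt(26))/3 = 64 - 32*sqrt(26) ≈ -99.169)
-56*(5 + (-73 - 12)*(Q + 11)) = -56*(5 + (-73 - 12)*((64 - 32*sqrt(26)) + 11)) = -56*(5 - 85*(75 - 32*sqrt(26))) = -56*(5 + (-6375 + 2720*sqrt(26))) = -56*(-6370 + 2720*sqrt(26)) = 356720 - 152320*sqrt(26)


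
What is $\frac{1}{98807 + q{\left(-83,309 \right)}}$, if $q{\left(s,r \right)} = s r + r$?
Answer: $\frac{1}{73469} \approx 1.3611 \cdot 10^{-5}$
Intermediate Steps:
$q{\left(s,r \right)} = r + r s$ ($q{\left(s,r \right)} = r s + r = r + r s$)
$\frac{1}{98807 + q{\left(-83,309 \right)}} = \frac{1}{98807 + 309 \left(1 - 83\right)} = \frac{1}{98807 + 309 \left(-82\right)} = \frac{1}{98807 - 25338} = \frac{1}{73469}$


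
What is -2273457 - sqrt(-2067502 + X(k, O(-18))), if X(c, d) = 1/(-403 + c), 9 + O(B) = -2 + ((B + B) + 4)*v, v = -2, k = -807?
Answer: -2273457 - I*sqrt(25016774210)/110 ≈ -2.2735e+6 - 1437.9*I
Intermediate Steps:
O(B) = -19 - 4*B (O(B) = -9 + (-2 + ((B + B) + 4)*(-2)) = -9 + (-2 + (2*B + 4)*(-2)) = -9 + (-2 + (4 + 2*B)*(-2)) = -9 + (-2 + (-8 - 4*B)) = -9 + (-10 - 4*B) = -19 - 4*B)
-2273457 - sqrt(-2067502 + X(k, O(-18))) = -2273457 - sqrt(-2067502 + 1/(-403 - 807)) = -2273457 - sqrt(-2067502 + 1/(-1210)) = -2273457 - sqrt(-2067502 - 1/1210) = -2273457 - sqrt(-2501677421/1210) = -2273457 - I*sqrt(25016774210)/110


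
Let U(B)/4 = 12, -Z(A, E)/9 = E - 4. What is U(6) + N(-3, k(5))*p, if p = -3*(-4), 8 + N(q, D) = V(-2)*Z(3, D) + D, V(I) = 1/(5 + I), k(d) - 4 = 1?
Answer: -24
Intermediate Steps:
Z(A, E) = 36 - 9*E (Z(A, E) = -9*(E - 4) = -9*(-4 + E) = 36 - 9*E)
k(d) = 5 (k(d) = 4 + 1 = 5)
U(B) = 48 (U(B) = 4*12 = 48)
N(q, D) = 4 - 2*D (N(q, D) = -8 + ((36 - 9*D)/(5 - 2) + D) = -8 + ((36 - 9*D)/3 + D) = -8 + ((12 - 3*D) + D) = -8 + (12 - 2*D) = 4 - 2*D)
p = 12
U(6) + N(-3, k(5))*p = 48 + (4 - 2*5)*12 = 48 + (4 - 10)*12 = 48 - 6*12 = 48 - 72 = -24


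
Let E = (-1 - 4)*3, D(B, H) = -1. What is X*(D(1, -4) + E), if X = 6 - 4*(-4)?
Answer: -352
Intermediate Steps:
E = -15 (E = -5*3 = -15)
X = 22 (X = 6 + 16 = 22)
X*(D(1, -4) + E) = 22*(-1 - 15) = 22*(-16) = -352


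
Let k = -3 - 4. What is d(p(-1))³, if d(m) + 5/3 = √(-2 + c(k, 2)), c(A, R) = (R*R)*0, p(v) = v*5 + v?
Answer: 145/27 + 19*I*√2/3 ≈ 5.3704 + 8.9567*I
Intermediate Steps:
p(v) = 6*v (p(v) = 5*v + v = 6*v)
k = -7
c(A, R) = 0 (c(A, R) = R²*0 = 0)
d(m) = -5/3 + I*√2 (d(m) = -5/3 + √(-2 + 0) = -5/3 + √(-2) = -5/3 + I*√2)
d(p(-1))³ = (-5/3 + I*√2)³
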